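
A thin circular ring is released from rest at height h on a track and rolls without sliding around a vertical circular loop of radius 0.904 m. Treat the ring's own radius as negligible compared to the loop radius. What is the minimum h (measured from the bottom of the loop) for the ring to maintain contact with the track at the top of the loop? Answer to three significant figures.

For this body I = MR², i.e. k = I/(MR²) = 1.
At the top, contact is just lost when gravity alone supplies the centripetal force: Mg = Mv_top²/r, i.e. v_top² = gr.
With ω = v/R, the kinetic energy at speed v is ½(1+k)Mv² = Mv².
Energy conservation from release (height h) to the top (height 2r): Mgh = Mg(2r) + M·gr.
Thus h_min = 2r + (1+k)r/2 = r(2 + 2/2) = 0.904 × 3 ≈ 2.71 m.

h_min ≈ 2.71 m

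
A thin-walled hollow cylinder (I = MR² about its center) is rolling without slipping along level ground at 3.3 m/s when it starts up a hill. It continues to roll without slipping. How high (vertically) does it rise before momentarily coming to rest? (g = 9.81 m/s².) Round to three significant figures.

For this body I = MR², i.e. k = I/(MR²) = 1.
Since it rolls without slipping, ω = v/R and KE = ½Mv² + ½Iω² = ½(1+k)Mv² = Mv².
All of this converts to potential energy at the highest point: Mv₀² = Mgh.
Thus h = (1+k)v₀²/(2g) = 2 × 3.3² / (2 × 9.81) ≈ 1.11 m.

h ≈ 1.11 m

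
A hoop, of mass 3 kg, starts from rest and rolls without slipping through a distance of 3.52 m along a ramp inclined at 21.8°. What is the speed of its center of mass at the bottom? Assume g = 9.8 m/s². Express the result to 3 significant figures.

For this body I = MR², i.e. k = I/(MR²) = 1.
The rolling condition ω = v/R makes the rotational term ½I(v/R)² = ½kMv², so KE_total = ½(1+k)Mv² = Mv².
The vertical drop is h = L sinθ = 3.52 × sin21.8° = 1.307 m.
Setting Mgh = Mv² gives v = √(2gh/(1+k)) = √(2·9.8·1.307/2) ≈ 3.58 m/s.

v ≈ 3.58 m/s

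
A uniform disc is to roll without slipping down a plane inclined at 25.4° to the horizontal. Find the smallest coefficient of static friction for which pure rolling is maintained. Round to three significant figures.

μ_min ≈ 0.158

For this body I = (1/2)MR², i.e. k = I/(MR²) = 0.5.
Newton's second law down the slope: Mg sinθ − f = Ma. The torque equation fR = Iα (with α = a/R) gives f = kMa.
These give a = g sinθ/(1+k) and the required friction f = kMg sinθ/(1+k).
With N = Mg cosθ, the no-slip condition f ≤ μN gives μ_min = f/N = k tanθ/(1+k).
μ_min = 0.5 × tan25.4° / 1.5 ≈ 0.158.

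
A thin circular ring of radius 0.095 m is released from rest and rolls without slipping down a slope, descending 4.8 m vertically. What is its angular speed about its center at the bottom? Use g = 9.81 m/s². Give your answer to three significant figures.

For this body I = MR², i.e. k = I/(MR²) = 1.
The rolling condition ω = v/R makes the rotational term ½I(v/R)² = ½kMv², so KE_total = ½(1+k)Mv² = Mv².
Energy conservation Mgh = ½(1+k)Mv² gives v = √(2gh/(1+k)) = √(2 × 9.81 × 4.8 / 2) = 6.862 m/s.
Then ω = v/R = 6.862 / 0.095 ≈ 72.2 rad/s.

ω ≈ 72.2 rad/s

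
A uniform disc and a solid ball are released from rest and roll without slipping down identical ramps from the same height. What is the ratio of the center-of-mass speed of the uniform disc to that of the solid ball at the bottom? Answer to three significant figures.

Each satisfies Mgh = ½(1+k)Mv² with k = I/(MR²), so v ∝ 1/√(1+k).
For the uniform disc k = 0.5; for the solid ball k = 0.4.
v₁/v₂ = √((1+k₂)/(1+k₁)) = √(1.4/1.5) ≈ 0.966.

v_ratio ≈ 0.966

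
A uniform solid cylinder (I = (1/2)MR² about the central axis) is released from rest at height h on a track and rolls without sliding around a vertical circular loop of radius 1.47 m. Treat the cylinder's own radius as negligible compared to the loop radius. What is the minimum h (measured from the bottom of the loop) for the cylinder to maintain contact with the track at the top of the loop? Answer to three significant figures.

The moment of inertia is (1/2)MR², giving k ≡ I/(MR²) = 0.5.
At the top, contact is just lost when gravity alone supplies the centripetal force: Mg = Mv_top²/r, i.e. v_top² = gr.
With ω = v/R, the kinetic energy at speed v is ½(1+k)Mv² = (3/4)Mv².
Energy conservation from release (height h) to the top (height 2r): Mgh = Mg(2r) + (3/4)M·gr.
Thus h_min = 2r + (1+k)r/2 = r(2 + 1.5/2) = 1.47 × 2.75 ≈ 4.04 m.

h_min ≈ 4.04 m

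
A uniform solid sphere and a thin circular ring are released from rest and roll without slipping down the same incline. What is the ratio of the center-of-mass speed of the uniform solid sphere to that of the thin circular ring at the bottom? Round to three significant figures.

Each satisfies Mgh = ½(1+k)Mv² with k = I/(MR²), so v ∝ 1/√(1+k).
For the uniform solid sphere k = 0.4; for the thin circular ring k = 1.
v₁/v₂ = √((1+k₂)/(1+k₁)) = √(2/1.4) ≈ 1.20.

v_ratio ≈ 1.20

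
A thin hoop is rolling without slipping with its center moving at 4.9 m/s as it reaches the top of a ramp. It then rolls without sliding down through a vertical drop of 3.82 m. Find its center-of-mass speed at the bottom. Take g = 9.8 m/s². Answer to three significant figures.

v ≈ 7.84 m/s

The moment of inertia is MR², giving k ≡ I/(MR²) = 1.
Pure rolling means v = ωR; then KE = ½Mv² + ½I(v/R)² = ½(1+k)Mv² = Mv².
Conserving energy between top and bottom: Mv² = Mv₀² + Mgh, hence v² = v₀² + 2gh/(1+k).
v = √(4.9² + 2×9.8×3.82/2) = √61.45 ≈ 7.84 m/s.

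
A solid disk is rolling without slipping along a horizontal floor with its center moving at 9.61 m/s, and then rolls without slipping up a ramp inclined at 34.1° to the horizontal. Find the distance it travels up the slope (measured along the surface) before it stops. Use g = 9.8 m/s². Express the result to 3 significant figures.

d ≈ 12.6 m

With I = (1/2)MR², the ratio k = I/(MR²) is 0.5.
Since it rolls without slipping, ω = v/R and KE = ½Mv² + ½Iω² = ½(1+k)Mv² = (3/4)Mv².
Setting this equal to Mgh gives the vertical rise h = (1+k)v₀²/(2g) = 1.5×9.61²/(2×9.8) = 7.068 m.
Along the incline, d = h/sinθ = 7.068/sin34.1° ≈ 12.6 m.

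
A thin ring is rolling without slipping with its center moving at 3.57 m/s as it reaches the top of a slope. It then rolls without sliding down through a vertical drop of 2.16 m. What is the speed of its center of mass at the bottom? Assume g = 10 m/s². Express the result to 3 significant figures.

Here I = MR², so the shape factor k = I/(MR²) = 1.
Since it rolls without slipping, ω = v/R and KE = ½Mv² + ½Iω² = ½(1+k)Mv² = Mv².
Energy conservation: Mv₀² + Mgh = Mv², so v² = v₀² + 2gh/(1+k).
v = √(3.57² + 2×10×2.16/2) = √34.34 ≈ 5.86 m/s.

v ≈ 5.86 m/s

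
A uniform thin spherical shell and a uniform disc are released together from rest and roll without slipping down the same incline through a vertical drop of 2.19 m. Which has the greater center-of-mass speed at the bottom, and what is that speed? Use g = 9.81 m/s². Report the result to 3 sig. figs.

the uniform disc, at v ≈ 5.35 m/s

For rolling without slipping, Mgh = ½(1+k)Mv² where k = I/(MR²), so v = √(2gh/(1+k)).
Uniform thin spherical shell: k = 2/3, giving v = √(2×9.81×2.19/1.667) = 5.077 m/s.
Uniform disc: k = 0.5, giving v = √(2×9.81×2.19/1.5) = 5.352 m/s.
The smaller k wins: the uniform disc, at ≈ 5.35 m/s.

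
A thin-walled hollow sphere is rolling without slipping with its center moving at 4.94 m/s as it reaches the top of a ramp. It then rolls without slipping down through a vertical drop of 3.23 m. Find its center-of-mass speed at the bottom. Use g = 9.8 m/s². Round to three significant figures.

With I = (2/3)MR², the ratio k = I/(MR²) is 2/3.
The rolling condition ω = v/R makes the rotational term ½I(v/R)² = ½kMv², so KE_total = ½(1+k)Mv² = (5/6)Mv².
Conserving energy between top and bottom: (5/6)Mv² = (5/6)Mv₀² + Mgh, hence v² = v₀² + 2gh/(1+k).
v = √(4.94² + 2×9.8×3.23/1.667) = √62.39 ≈ 7.90 m/s.

v ≈ 7.90 m/s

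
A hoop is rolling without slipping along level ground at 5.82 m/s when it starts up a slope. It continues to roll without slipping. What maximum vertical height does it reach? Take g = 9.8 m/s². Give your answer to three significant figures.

The moment of inertia is MR², giving k ≡ I/(MR²) = 1.
Rolling without slipping gives ω = v/R, so the total kinetic energy is ½Mv² + ½Iω² = ½(1+k)Mv² = Mv².
At the top the kinetic energy is zero, so Mv₀² = Mgh.
Thus h = (1+k)v₀²/(2g) = 2 × 5.82² / (2 × 9.8) ≈ 3.46 m.

h ≈ 3.46 m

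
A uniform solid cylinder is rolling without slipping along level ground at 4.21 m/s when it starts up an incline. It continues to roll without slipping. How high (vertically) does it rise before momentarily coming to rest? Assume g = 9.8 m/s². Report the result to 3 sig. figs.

For this body I = (1/2)MR², i.e. k = I/(MR²) = 0.5.
The rolling condition ω = v/R makes the rotational term ½I(v/R)² = ½kMv², so KE_total = ½(1+k)Mv² = (3/4)Mv².
All of this converts to potential energy at the highest point: (3/4)Mv₀² = Mgh.
Thus h = (1+k)v₀²/(2g) = 1.5 × 4.21² / (2 × 9.8) ≈ 1.36 m.

h ≈ 1.36 m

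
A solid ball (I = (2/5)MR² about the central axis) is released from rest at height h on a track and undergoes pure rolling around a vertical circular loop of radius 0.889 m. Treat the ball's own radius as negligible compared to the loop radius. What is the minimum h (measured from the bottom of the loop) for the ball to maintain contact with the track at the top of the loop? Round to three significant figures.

With I = (2/5)MR², the ratio k = I/(MR²) is 0.4.
At the top of the loop, the minimum-contact condition is Mg = Mv_top²/r, so v_top² = gr.
With ω = v/R, the kinetic energy at speed v is ½(1+k)Mv² = (7/10)Mv².
Energy conservation from release (height h) to the top (height 2r): Mgh = Mg(2r) + (7/10)M·gr.
Thus h_min = 2r + (1+k)r/2 = r(2 + 1.4/2) = 0.889 × 2.7 ≈ 2.40 m.

h_min ≈ 2.40 m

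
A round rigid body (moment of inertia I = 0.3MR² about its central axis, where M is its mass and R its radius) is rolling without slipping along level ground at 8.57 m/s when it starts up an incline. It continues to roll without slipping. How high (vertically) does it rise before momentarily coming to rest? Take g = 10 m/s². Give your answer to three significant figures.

The moment of inertia is 0.3MR², giving k ≡ I/(MR²) = 0.3.
Since it rolls without slipping, ω = v/R and KE = ½Mv² + ½Iω² = ½(1+k)Mv² = (13/20)Mv².
All of this converts to potential energy at the highest point: (13/20)Mv₀² = Mgh.
Thus h = (1+k)v₀²/(2g) = 1.3 × 8.57² / (2 × 10) ≈ 4.77 m.

h ≈ 4.77 m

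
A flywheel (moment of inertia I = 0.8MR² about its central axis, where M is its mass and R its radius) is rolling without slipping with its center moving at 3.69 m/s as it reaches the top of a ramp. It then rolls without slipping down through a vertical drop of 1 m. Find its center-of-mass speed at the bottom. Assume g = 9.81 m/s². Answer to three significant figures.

v ≈ 4.95 m/s

With I = 0.8MR², the ratio k = I/(MR²) is 0.8.
Since it rolls without slipping, ω = v/R and KE = ½Mv² + ½Iω² = ½(1+k)Mv² = (9/10)Mv².
Energy conservation: (9/10)Mv₀² + Mgh = (9/10)Mv², so v² = v₀² + 2gh/(1+k).
v = √(3.69² + 2×9.81×1/1.8) = √24.52 ≈ 4.95 m/s.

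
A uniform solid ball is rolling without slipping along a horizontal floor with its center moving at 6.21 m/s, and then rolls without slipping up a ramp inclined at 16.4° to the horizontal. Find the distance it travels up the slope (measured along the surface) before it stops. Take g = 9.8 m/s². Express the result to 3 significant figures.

d ≈ 9.76 m

With I = (2/5)MR², the ratio k = I/(MR²) is 0.4.
Since it rolls without slipping, ω = v/R and KE = ½Mv² + ½Iω² = ½(1+k)Mv² = (7/10)Mv².
Setting this equal to Mgh gives the vertical rise h = (1+k)v₀²/(2g) = 1.4×6.21²/(2×9.8) = 2.755 m.
Along the incline, d = h/sinθ = 2.755/sin16.4° ≈ 9.76 m.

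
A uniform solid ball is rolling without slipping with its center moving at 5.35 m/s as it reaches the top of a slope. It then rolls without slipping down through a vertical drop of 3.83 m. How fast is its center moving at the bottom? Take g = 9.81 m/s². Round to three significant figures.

Here I = (2/5)MR², so the shape factor k = I/(MR²) = 0.4.
Since it rolls without slipping, ω = v/R and KE = ½Mv² + ½Iω² = ½(1+k)Mv² = (7/10)Mv².
Energy conservation: (7/10)Mv₀² + Mgh = (7/10)Mv², so v² = v₀² + 2gh/(1+k).
v = √(5.35² + 2×9.81×3.83/1.4) = √82.3 ≈ 9.07 m/s.

v ≈ 9.07 m/s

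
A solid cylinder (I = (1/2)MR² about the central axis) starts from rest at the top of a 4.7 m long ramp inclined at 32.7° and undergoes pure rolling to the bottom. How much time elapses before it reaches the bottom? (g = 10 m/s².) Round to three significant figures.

Here I = (1/2)MR², so the shape factor k = I/(MR²) = 0.5.
Along the incline Mg sinθ − f = Ma, and torque about the center fR = Iα = kMR²(a/R) gives f = kMa.
Hence a = g sinθ/(1+k) = 10×sin32.7°/1.5 = 3.602 m/s².
Starting from rest, L = ½at², so t = √(2L/a) = √(2×4.7/3.602) ≈ 1.62 s.

t ≈ 1.62 s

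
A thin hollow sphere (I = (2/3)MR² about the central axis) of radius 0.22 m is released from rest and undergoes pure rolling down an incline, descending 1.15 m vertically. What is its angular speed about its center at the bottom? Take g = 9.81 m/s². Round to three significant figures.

ω ≈ 16.7 rad/s

Here I = (2/3)MR², so the shape factor k = I/(MR²) = 2/3.
Pure rolling means v = ωR; then KE = ½Mv² + ½I(v/R)² = ½(1+k)Mv² = (5/6)Mv².
Energy conservation Mgh = ½(1+k)Mv² gives v = √(2gh/(1+k)) = √(2 × 9.81 × 1.15 / 1.667) = 3.679 m/s.
Then ω = v/R = 3.679 / 0.22 ≈ 16.7 rad/s.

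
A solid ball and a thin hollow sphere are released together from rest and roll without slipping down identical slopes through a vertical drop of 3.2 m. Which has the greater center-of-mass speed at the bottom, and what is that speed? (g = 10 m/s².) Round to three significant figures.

For rolling without slipping, Mgh = ½(1+k)Mv² where k = I/(MR²), so v = √(2gh/(1+k)).
Solid ball: k = 0.4, giving v = √(2×10×3.2/1.4) = 6.761 m/s.
Thin hollow sphere: k = 2/3, giving v = √(2×10×3.2/1.667) = 6.197 m/s.
The smaller k wins: the solid ball, at ≈ 6.76 m/s.

the solid ball, at v ≈ 6.76 m/s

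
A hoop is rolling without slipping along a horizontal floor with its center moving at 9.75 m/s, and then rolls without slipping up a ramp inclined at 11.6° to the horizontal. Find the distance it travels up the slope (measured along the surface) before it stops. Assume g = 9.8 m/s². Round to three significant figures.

d ≈ 48.2 m

The moment of inertia is MR², giving k ≡ I/(MR²) = 1.
Pure rolling means v = ωR; then KE = ½Mv² + ½I(v/R)² = ½(1+k)Mv² = Mv².
Setting this equal to Mgh gives the vertical rise h = (1+k)v₀²/(2g) = 2×9.75²/(2×9.8) = 9.7 m.
The distance along the slope is d = h/sinθ = 9.7/sin11.6° ≈ 48.2 m.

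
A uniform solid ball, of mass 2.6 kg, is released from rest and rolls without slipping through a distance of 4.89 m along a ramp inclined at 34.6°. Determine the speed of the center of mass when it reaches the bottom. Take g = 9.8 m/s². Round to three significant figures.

The moment of inertia is (2/5)MR², giving k ≡ I/(MR²) = 0.4.
The rolling condition ω = v/R makes the rotational term ½I(v/R)² = ½kMv², so KE_total = ½(1+k)Mv² = (7/10)Mv².
The vertical drop is h = L sinθ = 4.89 × sin34.6° = 2.777 m.
Setting Mgh = (7/10)Mv² gives v = √(2gh/(1+k)) = √(2·9.8·2.777/1.4) ≈ 6.23 m/s.

v ≈ 6.23 m/s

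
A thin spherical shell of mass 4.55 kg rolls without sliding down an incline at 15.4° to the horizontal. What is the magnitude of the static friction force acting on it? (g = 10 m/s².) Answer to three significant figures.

f ≈ 4.83 N

The moment of inertia is (2/3)MR², giving k ≡ I/(MR²) = 2/3.
Translational: Mg sinθ − f = Ma. Rotational about the CM: fR = Iα = kMRa, so f = kMa.
Combining, a = g sinθ/(1+k) and f = kMa = kMg sinθ/(1+k).
f = (2/3) × 4.55 × 10 × sin15.4° / 1.667 ≈ 4.83 N.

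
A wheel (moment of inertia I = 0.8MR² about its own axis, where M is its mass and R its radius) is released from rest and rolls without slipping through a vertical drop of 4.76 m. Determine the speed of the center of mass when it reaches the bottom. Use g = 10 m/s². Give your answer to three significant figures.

For this body I = 0.8MR², i.e. k = I/(MR²) = 0.8.
The rolling condition ω = v/R makes the rotational term ½I(v/R)² = ½kMv², so KE_total = ½(1+k)Mv² = (9/10)Mv².
Setting Mgh = (9/10)Mv² gives v = √(2gh/(1+k)) = √(2·10·4.76/1.8) ≈ 7.27 m/s.

v ≈ 7.27 m/s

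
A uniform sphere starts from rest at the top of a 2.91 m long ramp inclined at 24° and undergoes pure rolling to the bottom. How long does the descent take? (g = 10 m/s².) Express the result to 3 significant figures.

For this body I = (2/5)MR², i.e. k = I/(MR²) = 0.4.
Translational: Mg sinθ − f = Ma. Rotational about the CM: fR = Iα = kMRa, so f = kMa.
Hence a = g sinθ/(1+k) = 10×sin24°/1.4 = 2.905 m/s².
Starting from rest, L = ½at², so t = √(2L/a) = √(2×2.91/2.905) ≈ 1.42 s.

t ≈ 1.42 s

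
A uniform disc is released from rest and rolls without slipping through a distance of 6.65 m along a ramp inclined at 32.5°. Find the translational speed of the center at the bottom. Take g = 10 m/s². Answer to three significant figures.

The moment of inertia is (1/2)MR², giving k ≡ I/(MR²) = 0.5.
The rolling condition ω = v/R makes the rotational term ½I(v/R)² = ½kMv², so KE_total = ½(1+k)Mv² = (3/4)Mv².
The vertical drop is h = L sinθ = 6.65 × sin32.5° = 3.573 m.
Setting Mgh = (3/4)Mv² gives v = √(2gh/(1+k)) = √(2·10·3.573/1.5) ≈ 6.90 m/s.

v ≈ 6.90 m/s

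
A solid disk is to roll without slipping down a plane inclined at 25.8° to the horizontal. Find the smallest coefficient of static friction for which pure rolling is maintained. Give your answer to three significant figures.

μ_min ≈ 0.161

With I = (1/2)MR², the ratio k = I/(MR²) is 0.5.
Newton's second law down the slope: Mg sinθ − f = Ma. The torque equation fR = Iα (with α = a/R) gives f = kMa.
These give a = g sinθ/(1+k) and the required friction f = kMg sinθ/(1+k).
With N = Mg cosθ, the no-slip condition f ≤ μN gives μ_min = f/N = k tanθ/(1+k).
μ_min = 0.5 × tan25.8° / 1.5 ≈ 0.161.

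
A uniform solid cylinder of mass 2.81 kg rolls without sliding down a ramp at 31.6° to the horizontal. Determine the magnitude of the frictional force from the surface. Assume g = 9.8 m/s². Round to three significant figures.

f ≈ 4.81 N

The moment of inertia is (1/2)MR², giving k ≡ I/(MR²) = 0.5.
Newton's second law down the slope: Mg sinθ − f = Ma. The torque equation fR = Iα (with α = a/R) gives f = kMa.
Combining, a = g sinθ/(1+k) and f = kMa = kMg sinθ/(1+k).
f = 0.5 × 2.81 × 9.8 × sin31.6° / 1.5 ≈ 4.81 N.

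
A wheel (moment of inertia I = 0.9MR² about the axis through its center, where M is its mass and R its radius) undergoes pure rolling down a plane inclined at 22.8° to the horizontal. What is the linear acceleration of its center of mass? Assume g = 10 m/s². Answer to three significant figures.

a ≈ 2.04 m/s²

The moment of inertia is 0.9MR², giving k ≡ I/(MR²) = 0.9.
Translational: Mg sinθ − f = Ma. Rotational about the CM: fR = Iα = kMRa, so f = kMa.
Eliminating f: Mg sinθ = (1+k)Ma, so a = g sinθ/(1+k) = 10 × sin22.8° / 1.9 ≈ 2.04 m/s².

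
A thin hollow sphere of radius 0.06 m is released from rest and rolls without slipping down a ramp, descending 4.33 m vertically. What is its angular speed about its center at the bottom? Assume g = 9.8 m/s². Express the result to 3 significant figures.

With I = (2/3)MR², the ratio k = I/(MR²) is 2/3.
Since it rolls without slipping, ω = v/R and KE = ½Mv² + ½Iω² = ½(1+k)Mv² = (5/6)Mv².
Energy conservation Mgh = ½(1+k)Mv² gives v = √(2gh/(1+k)) = √(2 × 9.8 × 4.33 / 1.667) = 7.136 m/s.
Then ω = v/R = 7.136 / 0.06 ≈ 119 rad/s.

ω ≈ 119 rad/s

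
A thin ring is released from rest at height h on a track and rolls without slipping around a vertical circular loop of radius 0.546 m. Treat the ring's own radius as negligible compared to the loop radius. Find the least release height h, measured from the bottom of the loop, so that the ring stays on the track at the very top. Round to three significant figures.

For this body I = MR², i.e. k = I/(MR²) = 1.
At the top of the loop, the minimum-contact condition is Mg = Mv_top²/r, so v_top² = gr.
With ω = v/R, the kinetic energy at speed v is ½(1+k)Mv² = Mv².
Energy conservation from release (height h) to the top (height 2r): Mgh = Mg(2r) + M·gr.
Thus h_min = 2r + (1+k)r/2 = r(2 + 2/2) = 0.546 × 3 ≈ 1.64 m.

h_min ≈ 1.64 m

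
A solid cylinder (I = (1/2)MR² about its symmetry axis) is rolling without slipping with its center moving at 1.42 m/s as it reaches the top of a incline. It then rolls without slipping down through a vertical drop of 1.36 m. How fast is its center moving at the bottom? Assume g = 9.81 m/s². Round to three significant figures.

v ≈ 4.45 m/s

Here I = (1/2)MR², so the shape factor k = I/(MR²) = 0.5.
Since it rolls without slipping, ω = v/R and KE = ½Mv² + ½Iω² = ½(1+k)Mv² = (3/4)Mv².
Energy conservation: (3/4)Mv₀² + Mgh = (3/4)Mv², so v² = v₀² + 2gh/(1+k).
v = √(1.42² + 2×9.81×1.36/1.5) = √19.81 ≈ 4.45 m/s.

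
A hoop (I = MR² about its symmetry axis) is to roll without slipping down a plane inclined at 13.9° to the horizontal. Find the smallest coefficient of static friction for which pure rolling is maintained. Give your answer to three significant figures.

μ_min ≈ 0.124

With I = MR², the ratio k = I/(MR²) is 1.
Translational: Mg sinθ − f = Ma. Rotational about the CM: fR = Iα = kMRa, so f = kMa.
These give a = g sinθ/(1+k) and the required friction f = kMg sinθ/(1+k).
With N = Mg cosθ, the no-slip condition f ≤ μN gives μ_min = f/N = k tanθ/(1+k).
μ_min = 1 × tan13.9° / 2 ≈ 0.124.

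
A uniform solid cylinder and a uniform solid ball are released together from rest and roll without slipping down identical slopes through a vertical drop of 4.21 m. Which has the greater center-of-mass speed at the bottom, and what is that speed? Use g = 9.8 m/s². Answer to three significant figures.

For rolling without slipping, Mgh = ½(1+k)Mv² where k = I/(MR²), so v = √(2gh/(1+k)).
Uniform solid cylinder: k = 0.5, giving v = √(2×9.8×4.21/1.5) = 7.417 m/s.
Uniform solid ball: k = 0.4, giving v = √(2×9.8×4.21/1.4) = 7.677 m/s.
The smaller k wins: the uniform solid ball, at ≈ 7.68 m/s.

the uniform solid ball, at v ≈ 7.68 m/s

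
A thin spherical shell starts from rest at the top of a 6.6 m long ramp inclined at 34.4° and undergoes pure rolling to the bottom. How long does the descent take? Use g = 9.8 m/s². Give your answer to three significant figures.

The moment of inertia is (2/3)MR², giving k ≡ I/(MR²) = 2/3.
Along the incline Mg sinθ − f = Ma, and torque about the center fR = Iα = kMR²(a/R) gives f = kMa.
Hence a = g sinθ/(1+k) = 9.8×sin34.4°/1.667 = 3.322 m/s².
With constant a from rest, t = √(2L/a) = √(2·6.6/3.322) ≈ 1.99 s.

t ≈ 1.99 s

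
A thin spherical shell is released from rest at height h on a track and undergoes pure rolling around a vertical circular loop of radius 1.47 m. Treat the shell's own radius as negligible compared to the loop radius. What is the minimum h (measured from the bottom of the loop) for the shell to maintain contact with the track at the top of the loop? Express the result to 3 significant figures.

For this body I = (2/3)MR², i.e. k = I/(MR²) = 2/3.
At the top of the loop, the minimum-contact condition is Mg = Mv_top²/r, so v_top² = gr.
With ω = v/R, the kinetic energy at speed v is ½(1+k)Mv² = (5/6)Mv².
Energy conservation from release (height h) to the top (height 2r): Mgh = Mg(2r) + (5/6)M·gr.
Thus h_min = 2r + (1+k)r/2 = r(2 + 1.667/2) = 1.47 × 2.833 ≈ 4.17 m.

h_min ≈ 4.17 m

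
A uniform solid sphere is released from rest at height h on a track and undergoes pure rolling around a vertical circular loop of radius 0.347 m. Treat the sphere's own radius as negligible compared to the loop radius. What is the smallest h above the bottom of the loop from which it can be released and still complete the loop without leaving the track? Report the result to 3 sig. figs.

With I = (2/5)MR², the ratio k = I/(MR²) is 0.4.
At the top of the loop, the minimum-contact condition is Mg = Mv_top²/r, so v_top² = gr.
With ω = v/R, the kinetic energy at speed v is ½(1+k)Mv² = (7/10)Mv².
Energy conservation from release (height h) to the top (height 2r): Mgh = Mg(2r) + (7/10)M·gr.
Thus h_min = 2r + (1+k)r/2 = r(2 + 1.4/2) = 0.347 × 2.7 ≈ 0.937 m.

h_min ≈ 0.937 m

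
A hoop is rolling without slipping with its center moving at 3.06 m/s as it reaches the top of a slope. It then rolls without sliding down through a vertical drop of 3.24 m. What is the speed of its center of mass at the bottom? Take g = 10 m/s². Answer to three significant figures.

The moment of inertia is MR², giving k ≡ I/(MR²) = 1.
Since it rolls without slipping, ω = v/R and KE = ½Mv² + ½Iω² = ½(1+k)Mv² = Mv².
Energy conservation: Mv₀² + Mgh = Mv², so v² = v₀² + 2gh/(1+k).
v = √(3.06² + 2×10×3.24/2) = √41.76 ≈ 6.46 m/s.

v ≈ 6.46 m/s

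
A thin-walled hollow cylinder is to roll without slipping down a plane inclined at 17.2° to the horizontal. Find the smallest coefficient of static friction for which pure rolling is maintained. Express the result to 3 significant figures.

For this body I = MR², i.e. k = I/(MR²) = 1.
Translational: Mg sinθ − f = Ma. Rotational about the CM: fR = Iα = kMRa, so f = kMa.
These give a = g sinθ/(1+k) and the required friction f = kMg sinθ/(1+k).
With N = Mg cosθ, the no-slip condition f ≤ μN gives μ_min = f/N = k tanθ/(1+k).
μ_min = 1 × tan17.2° / 2 ≈ 0.155.

μ_min ≈ 0.155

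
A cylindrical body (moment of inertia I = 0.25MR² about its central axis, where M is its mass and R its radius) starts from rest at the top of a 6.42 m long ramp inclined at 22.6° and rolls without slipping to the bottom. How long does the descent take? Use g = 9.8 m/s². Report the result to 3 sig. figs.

t ≈ 2.06 s

For this body I = 0.25MR², i.e. k = I/(MR²) = 0.25.
Newton's second law down the slope: Mg sinθ − f = Ma. The torque equation fR = Iα (with α = a/R) gives f = kMa.
Hence a = g sinθ/(1+k) = 9.8×sin22.6°/1.25 = 3.013 m/s².
Starting from rest, L = ½at², so t = √(2L/a) = √(2×6.42/3.013) ≈ 2.06 s.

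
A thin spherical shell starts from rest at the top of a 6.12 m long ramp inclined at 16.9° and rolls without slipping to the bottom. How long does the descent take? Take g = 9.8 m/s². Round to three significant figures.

Here I = (2/3)MR², so the shape factor k = I/(MR²) = 2/3.
Translational: Mg sinθ − f = Ma. Rotational about the CM: fR = Iα = kMRa, so f = kMa.
Hence a = g sinθ/(1+k) = 9.8×sin16.9°/1.667 = 1.709 m/s².
With constant a from rest, t = √(2L/a) = √(2·6.12/1.709) ≈ 2.68 s.

t ≈ 2.68 s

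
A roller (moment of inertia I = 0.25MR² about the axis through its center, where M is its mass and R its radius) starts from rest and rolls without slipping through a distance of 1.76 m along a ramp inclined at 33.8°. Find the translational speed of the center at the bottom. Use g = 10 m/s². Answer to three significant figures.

With I = 0.25MR², the ratio k = I/(MR²) is 0.25.
Since it rolls without slipping, ω = v/R and KE = ½Mv² + ½Iω² = ½(1+k)Mv² = (5/8)Mv².
The vertical drop is h = L sinθ = 1.76 × sin33.8° = 0.9791 m.
Energy conservation: Mgh = (5/8)Mv², so v = √(2gh/(1+k)) = √(2 × 10 × 0.9791 / 1.25) ≈ 3.96 m/s.

v ≈ 3.96 m/s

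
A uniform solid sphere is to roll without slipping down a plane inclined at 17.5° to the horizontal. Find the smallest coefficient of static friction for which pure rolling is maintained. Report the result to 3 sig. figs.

The moment of inertia is (2/5)MR², giving k ≡ I/(MR²) = 0.4.
Newton's second law down the slope: Mg sinθ − f = Ma. The torque equation fR = Iα (with α = a/R) gives f = kMa.
These give a = g sinθ/(1+k) and the required friction f = kMg sinθ/(1+k).
The normal force is N = Mg cosθ, so μ_min = f/N = k tanθ/(1+k).
μ_min = 0.4 × tan17.5° / 1.4 ≈ 0.0901.

μ_min ≈ 0.0901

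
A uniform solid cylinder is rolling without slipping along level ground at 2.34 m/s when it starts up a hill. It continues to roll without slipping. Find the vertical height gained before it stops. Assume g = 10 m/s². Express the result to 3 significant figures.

h ≈ 0.411 m

The moment of inertia is (1/2)MR², giving k ≡ I/(MR²) = 0.5.
Since it rolls without slipping, ω = v/R and KE = ½Mv² + ½Iω² = ½(1+k)Mv² = (3/4)Mv².
At the top the kinetic energy is zero, so (3/4)Mv₀² = Mgh.
Thus h = (1+k)v₀²/(2g) = 1.5 × 2.34² / (2 × 10) ≈ 0.411 m.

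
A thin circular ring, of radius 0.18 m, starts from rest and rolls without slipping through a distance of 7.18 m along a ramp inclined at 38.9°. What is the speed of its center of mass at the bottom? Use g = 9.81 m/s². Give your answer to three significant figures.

v ≈ 6.65 m/s

For this body I = MR², i.e. k = I/(MR²) = 1.
Since it rolls without slipping, ω = v/R and KE = ½Mv² + ½Iω² = ½(1+k)Mv² = Mv².
The vertical drop is h = L sinθ = 7.18 × sin38.9° = 4.509 m.
Setting Mgh = Mv² gives v = √(2gh/(1+k)) = √(2·9.81·4.509/2) ≈ 6.65 m/s.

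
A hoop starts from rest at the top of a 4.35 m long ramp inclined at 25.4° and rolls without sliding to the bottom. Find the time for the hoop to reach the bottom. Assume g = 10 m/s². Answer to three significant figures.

t ≈ 2.01 s

For this body I = MR², i.e. k = I/(MR²) = 1.
Translational: Mg sinθ − f = Ma. Rotational about the CM: fR = Iα = kMRa, so f = kMa.
Hence a = g sinθ/(1+k) = 10×sin25.4°/2 = 2.145 m/s².
Starting from rest, L = ½at², so t = √(2L/a) = √(2×4.35/2.145) ≈ 2.01 s.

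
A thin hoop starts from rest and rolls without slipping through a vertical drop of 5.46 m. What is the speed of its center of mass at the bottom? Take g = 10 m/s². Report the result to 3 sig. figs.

v ≈ 7.39 m/s

With I = MR², the ratio k = I/(MR²) is 1.
The rolling condition ω = v/R makes the rotational term ½I(v/R)² = ½kMv², so KE_total = ½(1+k)Mv² = Mv².
Energy conservation: Mgh = Mv², so v = √(2gh/(1+k)) = √(2 × 10 × 5.46 / 2) ≈ 7.39 m/s.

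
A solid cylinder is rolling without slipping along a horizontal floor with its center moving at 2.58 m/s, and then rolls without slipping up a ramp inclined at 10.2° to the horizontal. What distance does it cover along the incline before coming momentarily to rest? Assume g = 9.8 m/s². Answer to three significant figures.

d ≈ 2.88 m

Here I = (1/2)MR², so the shape factor k = I/(MR²) = 0.5.
Pure rolling means v = ωR; then KE = ½Mv² + ½I(v/R)² = ½(1+k)Mv² = (3/4)Mv².
Setting this equal to Mgh gives the vertical rise h = (1+k)v₀²/(2g) = 1.5×2.58²/(2×9.8) = 0.5094 m.
Along the incline, d = h/sinθ = 0.5094/sin10.2° ≈ 2.88 m.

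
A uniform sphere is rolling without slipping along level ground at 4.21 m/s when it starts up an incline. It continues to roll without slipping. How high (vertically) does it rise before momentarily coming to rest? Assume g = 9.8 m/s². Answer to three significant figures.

For this body I = (2/5)MR², i.e. k = I/(MR²) = 0.4.
The rolling condition ω = v/R makes the rotational term ½I(v/R)² = ½kMv², so KE_total = ½(1+k)Mv² = (7/10)Mv².
All of this converts to potential energy at the highest point: (7/10)Mv₀² = Mgh.
Thus h = (1+k)v₀²/(2g) = 1.4 × 4.21² / (2 × 9.8) ≈ 1.27 m.

h ≈ 1.27 m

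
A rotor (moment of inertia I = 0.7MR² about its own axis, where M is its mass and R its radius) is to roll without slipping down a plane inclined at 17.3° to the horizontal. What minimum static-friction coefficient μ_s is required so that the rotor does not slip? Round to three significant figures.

The moment of inertia is 0.7MR², giving k ≡ I/(MR²) = 0.7.
Along the incline Mg sinθ − f = Ma, and torque about the center fR = Iα = kMR²(a/R) gives f = kMa.
These give a = g sinθ/(1+k) and the required friction f = kMg sinθ/(1+k).
The normal force is N = Mg cosθ, so μ_min = f/N = k tanθ/(1+k).
μ_min = 0.7 × tan17.3° / 1.7 ≈ 0.128.

μ_min ≈ 0.128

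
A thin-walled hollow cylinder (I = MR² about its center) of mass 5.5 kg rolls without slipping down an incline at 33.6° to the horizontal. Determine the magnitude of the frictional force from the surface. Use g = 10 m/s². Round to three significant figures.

With I = MR², the ratio k = I/(MR²) is 1.
Newton's second law down the slope: Mg sinθ − f = Ma. The torque equation fR = Iα (with α = a/R) gives f = kMa.
Combining, a = g sinθ/(1+k) and f = kMa = kMg sinθ/(1+k).
f = 1 × 5.5 × 10 × sin33.6° / 2 ≈ 15.2 N.

f ≈ 15.2 N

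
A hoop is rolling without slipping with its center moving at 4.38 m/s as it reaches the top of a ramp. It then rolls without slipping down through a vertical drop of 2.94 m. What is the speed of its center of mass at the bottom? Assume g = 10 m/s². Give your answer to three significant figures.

v ≈ 6.97 m/s

With I = MR², the ratio k = I/(MR²) is 1.
Pure rolling means v = ωR; then KE = ½Mv² + ½I(v/R)² = ½(1+k)Mv² = Mv².
Energy conservation: Mv₀² + Mgh = Mv², so v² = v₀² + 2gh/(1+k).
v = √(4.38² + 2×10×2.94/2) = √48.58 ≈ 6.97 m/s.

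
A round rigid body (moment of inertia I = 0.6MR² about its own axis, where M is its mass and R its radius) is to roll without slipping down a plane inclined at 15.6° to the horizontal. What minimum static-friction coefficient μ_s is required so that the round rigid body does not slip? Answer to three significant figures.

μ_min ≈ 0.105

The moment of inertia is 0.6MR², giving k ≡ I/(MR²) = 0.6.
Along the incline Mg sinθ − f = Ma, and torque about the center fR = Iα = kMR²(a/R) gives f = kMa.
These give a = g sinθ/(1+k) and the required friction f = kMg sinθ/(1+k).
The normal force is N = Mg cosθ, so μ_min = f/N = k tanθ/(1+k).
μ_min = 0.6 × tan15.6° / 1.6 ≈ 0.105.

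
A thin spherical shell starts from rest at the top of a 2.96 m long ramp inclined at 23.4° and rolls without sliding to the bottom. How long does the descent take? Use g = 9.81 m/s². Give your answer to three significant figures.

t ≈ 1.59 s

Here I = (2/3)MR², so the shape factor k = I/(MR²) = 2/3.
Newton's second law down the slope: Mg sinθ − f = Ma. The torque equation fR = Iα (with α = a/R) gives f = kMa.
Hence a = g sinθ/(1+k) = 9.81×sin23.4°/1.667 = 2.338 m/s².
With constant a from rest, t = √(2L/a) = √(2·2.96/2.338) ≈ 1.59 s.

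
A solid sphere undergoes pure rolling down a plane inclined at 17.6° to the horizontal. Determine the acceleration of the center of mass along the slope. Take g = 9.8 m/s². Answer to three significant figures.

For this body I = (2/5)MR², i.e. k = I/(MR²) = 0.4.
Newton's second law down the slope: Mg sinθ − f = Ma. The torque equation fR = Iα (with α = a/R) gives f = kMa.
Eliminating f: Mg sinθ = (1+k)Ma, so a = g sinθ/(1+k) = 9.8 × sin17.6° / 1.4 ≈ 2.12 m/s².

a ≈ 2.12 m/s²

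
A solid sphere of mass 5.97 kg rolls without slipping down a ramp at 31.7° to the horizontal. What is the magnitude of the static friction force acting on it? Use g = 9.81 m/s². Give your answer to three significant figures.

f ≈ 8.79 N

Here I = (2/5)MR², so the shape factor k = I/(MR²) = 0.4.
Along the incline Mg sinθ − f = Ma, and torque about the center fR = Iα = kMR²(a/R) gives f = kMa.
Combining, a = g sinθ/(1+k) and f = kMa = kMg sinθ/(1+k).
f = 0.4 × 5.97 × 9.81 × sin31.7° / 1.4 ≈ 8.79 N.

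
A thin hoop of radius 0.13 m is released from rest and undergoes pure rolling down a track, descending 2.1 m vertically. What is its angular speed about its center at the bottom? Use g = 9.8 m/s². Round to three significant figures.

ω ≈ 34.9 rad/s

Here I = MR², so the shape factor k = I/(MR²) = 1.
Since it rolls without slipping, ω = v/R and KE = ½Mv² + ½Iω² = ½(1+k)Mv² = Mv².
Energy conservation Mgh = ½(1+k)Mv² gives v = √(2gh/(1+k)) = √(2 × 9.8 × 2.1 / 2) = 4.537 m/s.
Then ω = v/R = 4.537 / 0.13 ≈ 34.9 rad/s.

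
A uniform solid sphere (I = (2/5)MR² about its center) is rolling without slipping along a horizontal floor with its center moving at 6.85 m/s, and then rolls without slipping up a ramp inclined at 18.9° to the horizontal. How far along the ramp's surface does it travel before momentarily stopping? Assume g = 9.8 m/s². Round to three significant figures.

For this body I = (2/5)MR², i.e. k = I/(MR²) = 0.4.
Since it rolls without slipping, ω = v/R and KE = ½Mv² + ½Iω² = ½(1+k)Mv² = (7/10)Mv².
Setting this equal to Mgh gives the vertical rise h = (1+k)v₀²/(2g) = 1.4×6.85²/(2×9.8) = 3.352 m.
The distance along the slope is d = h/sinθ = 3.352/sin18.9° ≈ 10.3 m.

d ≈ 10.3 m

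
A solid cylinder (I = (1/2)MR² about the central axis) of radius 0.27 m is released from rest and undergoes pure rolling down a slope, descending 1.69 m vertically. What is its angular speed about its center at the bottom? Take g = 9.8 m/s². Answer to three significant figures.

Here I = (1/2)MR², so the shape factor k = I/(MR²) = 0.5.
Since it rolls without slipping, ω = v/R and KE = ½Mv² + ½Iω² = ½(1+k)Mv² = (3/4)Mv².
Energy conservation Mgh = ½(1+k)Mv² gives v = √(2gh/(1+k)) = √(2 × 9.8 × 1.69 / 1.5) = 4.699 m/s.
Then ω = v/R = 4.699 / 0.27 ≈ 17.4 rad/s.

ω ≈ 17.4 rad/s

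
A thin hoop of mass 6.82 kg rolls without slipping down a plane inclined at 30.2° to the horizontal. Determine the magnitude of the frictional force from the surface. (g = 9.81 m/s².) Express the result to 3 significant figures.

f ≈ 16.8 N

With I = MR², the ratio k = I/(MR²) is 1.
Translational: Mg sinθ − f = Ma. Rotational about the CM: fR = Iα = kMRa, so f = kMa.
Combining, a = g sinθ/(1+k) and f = kMa = kMg sinθ/(1+k).
f = 1 × 6.82 × 9.81 × sin30.2° / 2 ≈ 16.8 N.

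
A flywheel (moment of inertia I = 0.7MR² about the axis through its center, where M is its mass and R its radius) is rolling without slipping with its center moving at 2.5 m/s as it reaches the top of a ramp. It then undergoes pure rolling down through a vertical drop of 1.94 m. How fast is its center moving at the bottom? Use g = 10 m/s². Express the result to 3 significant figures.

v ≈ 5.39 m/s

The moment of inertia is 0.7MR², giving k ≡ I/(MR²) = 0.7.
Pure rolling means v = ωR; then KE = ½Mv² + ½I(v/R)² = ½(1+k)Mv² = (17/20)Mv².
Conserving energy between top and bottom: (17/20)Mv² = (17/20)Mv₀² + Mgh, hence v² = v₀² + 2gh/(1+k).
v = √(2.5² + 2×10×1.94/1.7) = √29.07 ≈ 5.39 m/s.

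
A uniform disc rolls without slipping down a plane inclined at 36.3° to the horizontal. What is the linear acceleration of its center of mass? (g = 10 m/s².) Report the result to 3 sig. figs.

For this body I = (1/2)MR², i.e. k = I/(MR²) = 0.5.
Translational: Mg sinθ − f = Ma. Rotational about the CM: fR = Iα = kMRa, so f = kMa.
Eliminating f: Mg sinθ = (1+k)Ma, so a = g sinθ/(1+k) = 10 × sin36.3° / 1.5 ≈ 3.95 m/s².

a ≈ 3.95 m/s²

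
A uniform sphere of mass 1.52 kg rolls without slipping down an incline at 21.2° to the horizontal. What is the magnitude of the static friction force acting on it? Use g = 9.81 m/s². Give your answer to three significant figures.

f ≈ 1.54 N

With I = (2/5)MR², the ratio k = I/(MR²) is 0.4.
Along the incline Mg sinθ − f = Ma, and torque about the center fR = Iα = kMR²(a/R) gives f = kMa.
Combining, a = g sinθ/(1+k) and f = kMa = kMg sinθ/(1+k).
f = 0.4 × 1.52 × 9.81 × sin21.2° / 1.4 ≈ 1.54 N.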